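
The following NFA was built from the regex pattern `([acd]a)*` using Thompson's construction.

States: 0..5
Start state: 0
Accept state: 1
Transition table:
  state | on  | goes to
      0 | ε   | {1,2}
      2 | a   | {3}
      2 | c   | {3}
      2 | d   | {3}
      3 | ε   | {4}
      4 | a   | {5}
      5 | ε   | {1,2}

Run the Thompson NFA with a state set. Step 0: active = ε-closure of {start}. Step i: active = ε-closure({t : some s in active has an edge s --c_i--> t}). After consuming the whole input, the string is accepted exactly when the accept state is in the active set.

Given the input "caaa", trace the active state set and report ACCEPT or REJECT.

initial (ε-close {0}): {0,1,2}
'c' @ 1: {3,4}
'a' @ 2: {1,2,5}  ✓accept
'a' @ 3: {3,4}
'a' @ 4: {1,2,5}  ✓accept
final: {1,2,5}; accept 1 in set

Answer: ACCEPT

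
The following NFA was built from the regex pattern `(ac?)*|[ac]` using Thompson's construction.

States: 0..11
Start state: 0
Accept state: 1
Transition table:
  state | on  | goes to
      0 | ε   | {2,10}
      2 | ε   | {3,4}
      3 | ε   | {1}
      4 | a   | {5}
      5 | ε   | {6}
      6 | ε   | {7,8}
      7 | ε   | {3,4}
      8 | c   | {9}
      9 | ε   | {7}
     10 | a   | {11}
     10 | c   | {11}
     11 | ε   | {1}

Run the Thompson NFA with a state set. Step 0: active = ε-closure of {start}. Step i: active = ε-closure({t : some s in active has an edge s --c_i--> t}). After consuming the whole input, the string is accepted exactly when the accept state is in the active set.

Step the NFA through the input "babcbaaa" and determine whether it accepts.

Answer: REJECT

Derivation:
start: ε-closure({0}) = {0,1,2,3,4,10}
'b' @ 1: {}  — state set empty
rest 'abcbaaa' ignored (set empty)
final: {}; accept 1 not in set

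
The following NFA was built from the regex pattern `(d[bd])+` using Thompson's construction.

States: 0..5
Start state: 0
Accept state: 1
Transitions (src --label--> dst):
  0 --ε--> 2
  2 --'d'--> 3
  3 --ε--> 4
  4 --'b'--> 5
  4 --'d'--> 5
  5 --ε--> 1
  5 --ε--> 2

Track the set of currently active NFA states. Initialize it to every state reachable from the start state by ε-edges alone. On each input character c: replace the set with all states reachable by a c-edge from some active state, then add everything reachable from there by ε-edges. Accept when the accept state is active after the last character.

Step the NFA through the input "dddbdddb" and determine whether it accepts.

Answer: ACCEPT

Derivation:
start: ε-closure({0}) = {0,2}
'd' @ 1: {3,4}
'd' @ 2: {1,2,5}  ✓accept
'd' @ 3: {3,4}
'b' @ 4: {1,2,5}  ✓accept
'd' @ 5: {3,4}
'd' @ 6: {1,2,5}  ✓accept
'd' @ 7: {3,4}
'b' @ 8: {1,2,5}  ✓accept
end set {1,2,5} — state 1 in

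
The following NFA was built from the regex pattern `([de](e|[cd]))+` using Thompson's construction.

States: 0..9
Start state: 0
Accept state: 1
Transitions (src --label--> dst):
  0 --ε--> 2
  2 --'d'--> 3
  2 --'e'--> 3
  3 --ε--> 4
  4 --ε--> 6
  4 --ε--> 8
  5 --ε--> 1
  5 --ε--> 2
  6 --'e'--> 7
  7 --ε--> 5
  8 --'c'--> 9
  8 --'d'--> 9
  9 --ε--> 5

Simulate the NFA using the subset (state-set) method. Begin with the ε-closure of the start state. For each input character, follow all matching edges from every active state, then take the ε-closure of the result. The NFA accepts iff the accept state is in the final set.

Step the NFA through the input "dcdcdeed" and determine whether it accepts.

Answer: ACCEPT

Derivation:
start: ε-closure({0}) = {0,2}
'd' @ 1: {3,4,6,8}
'c' @ 2: {1,2,5,9}  ✓accept
'd' @ 3: {3,4,6,8}
'c' @ 4: {1,2,5,9}  ✓accept
'd' @ 5: {3,4,6,8}
'e' @ 6: {1,2,5,7}  ✓accept
'e' @ 7: {3,4,6,8}
'd' @ 8: {1,2,5,9}  ✓accept
final: {1,2,5,9}; accept 1 in set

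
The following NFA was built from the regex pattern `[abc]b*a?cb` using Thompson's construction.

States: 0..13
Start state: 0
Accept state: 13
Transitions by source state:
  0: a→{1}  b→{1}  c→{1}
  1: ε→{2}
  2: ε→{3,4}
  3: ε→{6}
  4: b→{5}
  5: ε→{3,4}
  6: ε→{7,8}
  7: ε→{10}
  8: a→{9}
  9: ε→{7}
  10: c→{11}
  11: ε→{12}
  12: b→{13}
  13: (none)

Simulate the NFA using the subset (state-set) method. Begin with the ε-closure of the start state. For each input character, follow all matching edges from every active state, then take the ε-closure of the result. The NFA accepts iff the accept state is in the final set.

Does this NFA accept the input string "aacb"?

initial (ε-close {0}): {0}
'a' @ 1: {1,2,3,4,6,7,8,10}
'a' @ 2: {7,9,10}
'c' @ 3: {11,12}
'b' @ 4: {13}  (accept∈set)
end set {13} — state 13 in

Answer: ACCEPT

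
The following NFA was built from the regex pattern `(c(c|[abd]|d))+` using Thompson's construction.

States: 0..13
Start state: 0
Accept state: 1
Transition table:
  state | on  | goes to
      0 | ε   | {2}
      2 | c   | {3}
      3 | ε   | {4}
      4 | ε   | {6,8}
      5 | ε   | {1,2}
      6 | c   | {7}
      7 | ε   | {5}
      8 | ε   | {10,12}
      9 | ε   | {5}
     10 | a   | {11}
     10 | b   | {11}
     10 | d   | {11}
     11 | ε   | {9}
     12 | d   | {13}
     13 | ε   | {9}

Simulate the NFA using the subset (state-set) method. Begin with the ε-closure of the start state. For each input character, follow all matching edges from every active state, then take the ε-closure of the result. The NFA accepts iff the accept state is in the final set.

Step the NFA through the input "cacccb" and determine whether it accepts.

Answer: ACCEPT

Trace:
S₀ = ε-closure({0}) = {0,2}
'c' @ 1: {3,4,6,8,10,12}
'a' @ 2: {1,2,5,9,11}  ✓accept
'c' @ 3: {3,4,6,8,10,12}
'c' @ 4: {1,2,5,7}  ✓accept
'c' @ 5: {3,4,6,8,10,12}
'b' @ 6: {1,2,5,9,11}  ✓accept
after full input: {1,2,5,9,11}  (accept=1 in)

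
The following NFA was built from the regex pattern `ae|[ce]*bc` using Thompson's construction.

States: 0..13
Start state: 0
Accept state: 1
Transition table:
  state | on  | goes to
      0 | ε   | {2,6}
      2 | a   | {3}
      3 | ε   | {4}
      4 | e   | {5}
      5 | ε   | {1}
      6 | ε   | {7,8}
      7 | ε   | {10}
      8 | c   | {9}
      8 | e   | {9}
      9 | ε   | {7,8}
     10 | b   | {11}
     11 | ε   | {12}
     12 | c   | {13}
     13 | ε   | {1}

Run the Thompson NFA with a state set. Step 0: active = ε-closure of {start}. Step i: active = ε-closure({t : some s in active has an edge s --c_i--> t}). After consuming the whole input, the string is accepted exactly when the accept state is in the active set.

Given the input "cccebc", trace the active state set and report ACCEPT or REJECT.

start: ε-closure({0}) = {0,2,6,7,8,10}
'c' @ 1: {7,8,9,10}
'c' @ 2: {7,8,9,10}
'c' @ 3: {7,8,9,10}
'e' @ 4: {7,8,9,10}
'b' @ 5: {11,12}
'c' @ 6: {1,13}  (accept∈set)
final: {1,13}; accept 1 in set

Answer: ACCEPT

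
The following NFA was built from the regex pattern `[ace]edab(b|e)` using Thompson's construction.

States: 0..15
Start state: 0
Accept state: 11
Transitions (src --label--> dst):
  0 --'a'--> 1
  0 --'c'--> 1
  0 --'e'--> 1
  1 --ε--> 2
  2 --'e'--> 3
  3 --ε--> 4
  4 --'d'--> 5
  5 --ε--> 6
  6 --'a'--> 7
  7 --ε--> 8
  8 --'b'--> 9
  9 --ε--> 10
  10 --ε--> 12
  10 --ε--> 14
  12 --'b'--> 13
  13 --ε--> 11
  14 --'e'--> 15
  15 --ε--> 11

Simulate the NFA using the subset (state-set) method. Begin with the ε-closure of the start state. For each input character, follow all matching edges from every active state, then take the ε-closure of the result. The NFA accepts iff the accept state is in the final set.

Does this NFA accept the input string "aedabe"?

start: ε-closure({0}) = {0}
'a' @ 1: {1,2}
'e' @ 2: {3,4}
'd' @ 3: {5,6}
'a' @ 4: {7,8}
'b' @ 5: {9,10,12,14}
'e' @ 6: {11,15}  (accept∈set)
final: {11,15}; accept 11 in set

Answer: ACCEPT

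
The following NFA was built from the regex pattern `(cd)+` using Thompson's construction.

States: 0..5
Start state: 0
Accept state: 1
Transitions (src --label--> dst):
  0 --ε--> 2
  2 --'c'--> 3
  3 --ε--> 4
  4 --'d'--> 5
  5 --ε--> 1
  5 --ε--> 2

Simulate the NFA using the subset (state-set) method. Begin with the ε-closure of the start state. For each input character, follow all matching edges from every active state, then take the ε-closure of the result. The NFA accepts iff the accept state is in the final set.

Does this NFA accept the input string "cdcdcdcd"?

S₀ = ε-closure({0}) = {0,2}
'c' @ 1: {3,4}
'd' @ 2: {1,2,5}  ✓accept
'c' @ 3: {3,4}
'd' @ 4: {1,2,5}  ✓accept
'c' @ 5: {3,4}
'd' @ 6: {1,2,5}  ✓accept
'c' @ 7: {3,4}
'd' @ 8: {1,2,5}  ✓accept
final: {1,2,5}; accept 1 in set

Answer: ACCEPT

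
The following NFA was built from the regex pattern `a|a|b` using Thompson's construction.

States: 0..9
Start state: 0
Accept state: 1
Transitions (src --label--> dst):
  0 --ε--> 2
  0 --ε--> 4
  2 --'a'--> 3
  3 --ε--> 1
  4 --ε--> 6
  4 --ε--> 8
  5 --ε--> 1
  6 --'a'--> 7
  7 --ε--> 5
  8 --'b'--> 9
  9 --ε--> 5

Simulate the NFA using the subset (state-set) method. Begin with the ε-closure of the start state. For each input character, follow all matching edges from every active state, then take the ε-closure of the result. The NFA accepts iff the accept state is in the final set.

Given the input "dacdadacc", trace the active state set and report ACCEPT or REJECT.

S₀ = ε-closure({0}) = {0,2,4,6,8}
'd' @ 1: {}  — no active states
rest 'acdadacc' ignored (set empty)
end set {} — state 1 not in

Answer: REJECT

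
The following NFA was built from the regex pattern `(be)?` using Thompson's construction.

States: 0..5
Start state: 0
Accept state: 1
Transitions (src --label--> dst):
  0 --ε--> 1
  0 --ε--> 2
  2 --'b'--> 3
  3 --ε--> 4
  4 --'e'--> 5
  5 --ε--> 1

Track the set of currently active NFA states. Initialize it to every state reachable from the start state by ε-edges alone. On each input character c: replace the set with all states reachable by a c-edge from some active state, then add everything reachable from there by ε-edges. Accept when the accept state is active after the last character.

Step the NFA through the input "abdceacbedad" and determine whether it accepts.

Answer: REJECT

Steps:
start: ε-closure({0}) = {0,1,2}
'a' @ 1: {}  — dead — no transitions
rest 'bdceacbedad' ignored (set empty)
final: {}; accept 1 not in set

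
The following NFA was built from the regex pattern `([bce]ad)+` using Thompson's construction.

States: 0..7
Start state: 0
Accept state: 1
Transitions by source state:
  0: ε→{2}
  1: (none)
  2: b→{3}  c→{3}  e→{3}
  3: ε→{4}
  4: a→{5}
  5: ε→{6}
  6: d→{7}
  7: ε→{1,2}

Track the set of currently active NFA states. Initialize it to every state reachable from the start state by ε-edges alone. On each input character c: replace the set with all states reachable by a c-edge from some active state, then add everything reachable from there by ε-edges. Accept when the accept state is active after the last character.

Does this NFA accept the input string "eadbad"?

Answer: ACCEPT

Trace:
initial (ε-close {0}): {0,2}
'e' @ 1: {3,4}
'a' @ 2: {5,6}
'd' @ 3: {1,2,7}  ✓accept
'b' @ 4: {3,4}
'a' @ 5: {5,6}
'd' @ 6: {1,2,7}  ✓accept
after full input: {1,2,7}  (accept=1 in)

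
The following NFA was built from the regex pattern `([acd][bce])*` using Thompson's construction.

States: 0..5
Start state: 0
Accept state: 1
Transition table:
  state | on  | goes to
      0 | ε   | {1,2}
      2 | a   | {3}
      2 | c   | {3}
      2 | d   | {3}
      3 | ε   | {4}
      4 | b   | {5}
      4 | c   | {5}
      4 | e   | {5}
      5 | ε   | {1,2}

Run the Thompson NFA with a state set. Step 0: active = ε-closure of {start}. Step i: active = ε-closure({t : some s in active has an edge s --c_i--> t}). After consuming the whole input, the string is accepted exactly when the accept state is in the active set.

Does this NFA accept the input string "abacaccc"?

initial (ε-close {0}): {0,1,2}
'a' @ 1: {3,4}
'b' @ 2: {1,2,5}  (accept∈set)
'a' @ 3: {3,4}
'c' @ 4: {1,2,5}  (accept∈set)
'a' @ 5: {3,4}
'c' @ 6: {1,2,5}  (accept∈set)
'c' @ 7: {3,4}
'c' @ 8: {1,2,5}  (accept∈set)
after full input: {1,2,5}  (accept=1 in)

Answer: ACCEPT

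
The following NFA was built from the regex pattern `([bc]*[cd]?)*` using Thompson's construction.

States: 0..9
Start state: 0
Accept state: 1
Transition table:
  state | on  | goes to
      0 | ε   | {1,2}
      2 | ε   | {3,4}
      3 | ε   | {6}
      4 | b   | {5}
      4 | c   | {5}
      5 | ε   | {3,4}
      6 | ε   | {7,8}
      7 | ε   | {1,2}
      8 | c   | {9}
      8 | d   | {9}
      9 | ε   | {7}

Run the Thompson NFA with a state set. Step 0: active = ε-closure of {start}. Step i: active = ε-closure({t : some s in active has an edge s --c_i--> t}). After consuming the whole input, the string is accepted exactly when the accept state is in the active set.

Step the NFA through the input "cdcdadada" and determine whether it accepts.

Answer: REJECT

Steps:
S₀ = ε-closure({0}) = {0,1,2,3,4,6,7,8}
'c' @ 1: {1,2,3,4,5,6,7,8,9}  [accepting]
'd' @ 2: {1,2,3,4,6,7,8,9}  [accepting]
'c' @ 3: {1,2,3,4,5,6,7,8,9}  [accepting]
'd' @ 4: {1,2,3,4,6,7,8,9}  [accepting]
'a' @ 5: {}  — no active states
rest 'dada' ignored (set empty)
final: {}; accept 1 not in set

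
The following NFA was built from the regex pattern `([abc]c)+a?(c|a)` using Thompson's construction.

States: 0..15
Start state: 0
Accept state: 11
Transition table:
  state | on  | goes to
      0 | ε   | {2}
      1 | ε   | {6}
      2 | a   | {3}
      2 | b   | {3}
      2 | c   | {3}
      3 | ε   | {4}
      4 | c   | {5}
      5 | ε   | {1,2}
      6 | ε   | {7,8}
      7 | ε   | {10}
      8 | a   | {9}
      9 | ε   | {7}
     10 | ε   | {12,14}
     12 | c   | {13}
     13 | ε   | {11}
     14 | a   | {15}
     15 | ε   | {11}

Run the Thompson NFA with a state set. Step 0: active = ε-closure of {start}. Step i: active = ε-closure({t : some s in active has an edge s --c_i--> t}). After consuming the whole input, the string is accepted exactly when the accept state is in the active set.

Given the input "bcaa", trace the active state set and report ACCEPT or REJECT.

Answer: ACCEPT

Derivation:
S₀ = ε-closure({0}) = {0,2}
'b' @ 1: {3,4}
'c' @ 2: {1,2,5,6,7,8,10,12,14}
'a' @ 3: {3,4,7,9,10,11,12,14,15}  [accepting]
'a' @ 4: {11,15}  [accepting]
end set {11,15} — state 11 in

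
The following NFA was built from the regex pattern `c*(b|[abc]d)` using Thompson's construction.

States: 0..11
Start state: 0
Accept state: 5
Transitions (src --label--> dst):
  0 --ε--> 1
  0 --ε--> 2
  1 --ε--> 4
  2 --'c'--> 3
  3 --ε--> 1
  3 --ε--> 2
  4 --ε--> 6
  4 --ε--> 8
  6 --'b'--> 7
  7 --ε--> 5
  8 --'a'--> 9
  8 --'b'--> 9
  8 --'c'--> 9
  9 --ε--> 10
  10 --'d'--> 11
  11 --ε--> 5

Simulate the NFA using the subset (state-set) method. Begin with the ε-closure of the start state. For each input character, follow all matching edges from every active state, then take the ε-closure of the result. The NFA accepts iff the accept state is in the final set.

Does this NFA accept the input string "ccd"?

Answer: ACCEPT

Trace:
initial (ε-close {0}): {0,1,2,4,6,8}
'c' @ 1: {1,2,3,4,6,8,9,10}
'c' @ 2: {1,2,3,4,6,8,9,10}
'd' @ 3: {5,11}  ✓accept
end set {5,11} — state 5 in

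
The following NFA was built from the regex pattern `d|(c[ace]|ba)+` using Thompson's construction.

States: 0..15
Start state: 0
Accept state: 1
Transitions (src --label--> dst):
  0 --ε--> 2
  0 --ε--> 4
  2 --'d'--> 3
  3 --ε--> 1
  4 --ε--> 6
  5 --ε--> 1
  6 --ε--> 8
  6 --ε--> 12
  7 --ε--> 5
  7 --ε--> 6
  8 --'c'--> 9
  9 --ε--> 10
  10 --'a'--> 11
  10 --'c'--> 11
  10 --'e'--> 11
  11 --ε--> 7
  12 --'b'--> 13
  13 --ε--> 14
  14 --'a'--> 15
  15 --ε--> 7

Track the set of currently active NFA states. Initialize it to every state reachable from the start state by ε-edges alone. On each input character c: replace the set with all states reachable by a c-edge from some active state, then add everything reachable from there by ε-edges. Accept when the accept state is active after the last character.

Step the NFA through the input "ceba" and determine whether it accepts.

Answer: ACCEPT

Derivation:
initial (ε-close {0}): {0,2,4,6,8,12}
'c' @ 1: {9,10}
'e' @ 2: {1,5,6,7,8,11,12}  ✓accept
'b' @ 3: {13,14}
'a' @ 4: {1,5,6,7,8,12,15}  ✓accept
after full input: {1,5,6,7,8,12,15}  (accept=1 in)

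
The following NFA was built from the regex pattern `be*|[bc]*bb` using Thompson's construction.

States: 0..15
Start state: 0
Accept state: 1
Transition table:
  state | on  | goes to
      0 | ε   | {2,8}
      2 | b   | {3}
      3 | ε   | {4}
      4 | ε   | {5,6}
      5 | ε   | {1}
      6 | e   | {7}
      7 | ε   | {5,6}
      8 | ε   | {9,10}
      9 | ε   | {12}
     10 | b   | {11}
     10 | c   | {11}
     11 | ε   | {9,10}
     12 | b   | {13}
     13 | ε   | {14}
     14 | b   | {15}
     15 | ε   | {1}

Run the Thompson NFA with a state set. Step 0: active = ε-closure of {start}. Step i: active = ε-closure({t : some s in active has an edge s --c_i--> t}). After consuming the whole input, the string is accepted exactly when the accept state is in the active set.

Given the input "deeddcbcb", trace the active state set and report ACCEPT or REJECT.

Answer: REJECT

Derivation:
initial (ε-close {0}): {0,2,8,9,10,12}
'd' @ 1: {}  — dead — no transitions
rest 'eeddcbcb' ignored (set empty)
final: {}; accept 1 not in set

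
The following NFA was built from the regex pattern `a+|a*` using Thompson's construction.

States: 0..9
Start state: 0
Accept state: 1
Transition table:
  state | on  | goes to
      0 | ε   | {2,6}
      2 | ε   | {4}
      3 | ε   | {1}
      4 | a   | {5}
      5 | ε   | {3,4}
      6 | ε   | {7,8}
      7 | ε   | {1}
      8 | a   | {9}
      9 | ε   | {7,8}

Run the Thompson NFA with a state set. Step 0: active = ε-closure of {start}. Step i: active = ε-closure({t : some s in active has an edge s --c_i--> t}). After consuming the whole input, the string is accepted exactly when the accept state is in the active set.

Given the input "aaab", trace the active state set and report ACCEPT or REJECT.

Answer: REJECT

Derivation:
initial (ε-close {0}): {0,1,2,4,6,7,8}
'a' @ 1: {1,3,4,5,7,8,9}  [accepting]
'a' @ 2: {1,3,4,5,7,8,9}  [accepting]
'a' @ 3: {1,3,4,5,7,8,9}  [accepting]
'b' @ 4: {}  — no active states
final: {}; accept 1 not in set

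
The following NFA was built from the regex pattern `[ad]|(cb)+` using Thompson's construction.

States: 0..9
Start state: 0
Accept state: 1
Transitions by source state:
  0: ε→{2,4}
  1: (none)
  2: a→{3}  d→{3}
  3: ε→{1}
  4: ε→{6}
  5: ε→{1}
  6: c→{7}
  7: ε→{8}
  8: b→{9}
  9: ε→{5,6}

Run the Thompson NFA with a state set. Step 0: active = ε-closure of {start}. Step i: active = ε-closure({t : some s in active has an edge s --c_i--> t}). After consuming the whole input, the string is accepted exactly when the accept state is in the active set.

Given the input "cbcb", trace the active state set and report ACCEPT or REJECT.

Answer: ACCEPT

Derivation:
start: ε-closure({0}) = {0,2,4,6}
'c' @ 1: {7,8}
'b' @ 2: {1,5,6,9}  ✓accept
'c' @ 3: {7,8}
'b' @ 4: {1,5,6,9}  ✓accept
final: {1,5,6,9}; accept 1 in set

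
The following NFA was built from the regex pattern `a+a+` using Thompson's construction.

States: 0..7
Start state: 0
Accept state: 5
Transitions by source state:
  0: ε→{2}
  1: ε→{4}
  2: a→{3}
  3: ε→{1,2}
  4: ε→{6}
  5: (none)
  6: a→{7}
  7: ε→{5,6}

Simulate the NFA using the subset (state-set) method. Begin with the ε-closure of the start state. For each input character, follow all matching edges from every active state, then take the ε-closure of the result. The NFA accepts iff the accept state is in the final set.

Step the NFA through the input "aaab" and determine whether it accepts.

Answer: REJECT

Steps:
S₀ = ε-closure({0}) = {0,2}
'a' @ 1: {1,2,3,4,6}
'a' @ 2: {1,2,3,4,5,6,7}  (accept∈set)
'a' @ 3: {1,2,3,4,5,6,7}  (accept∈set)
'b' @ 4: {}  — no active states
end set {} — state 5 not in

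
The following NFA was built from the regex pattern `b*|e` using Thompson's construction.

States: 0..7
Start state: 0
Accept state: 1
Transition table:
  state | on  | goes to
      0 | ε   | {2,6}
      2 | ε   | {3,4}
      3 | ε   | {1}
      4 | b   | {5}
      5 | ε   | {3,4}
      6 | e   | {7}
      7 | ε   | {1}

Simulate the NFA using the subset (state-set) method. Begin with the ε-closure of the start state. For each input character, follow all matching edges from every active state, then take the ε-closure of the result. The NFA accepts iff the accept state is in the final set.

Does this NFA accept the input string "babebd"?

S₀ = ε-closure({0}) = {0,1,2,3,4,6}
'b' @ 1: {1,3,4,5}  (accept∈set)
'a' @ 2: {}  — no active states
rest 'bebd' ignored (set empty)
end set {} — state 1 not in

Answer: REJECT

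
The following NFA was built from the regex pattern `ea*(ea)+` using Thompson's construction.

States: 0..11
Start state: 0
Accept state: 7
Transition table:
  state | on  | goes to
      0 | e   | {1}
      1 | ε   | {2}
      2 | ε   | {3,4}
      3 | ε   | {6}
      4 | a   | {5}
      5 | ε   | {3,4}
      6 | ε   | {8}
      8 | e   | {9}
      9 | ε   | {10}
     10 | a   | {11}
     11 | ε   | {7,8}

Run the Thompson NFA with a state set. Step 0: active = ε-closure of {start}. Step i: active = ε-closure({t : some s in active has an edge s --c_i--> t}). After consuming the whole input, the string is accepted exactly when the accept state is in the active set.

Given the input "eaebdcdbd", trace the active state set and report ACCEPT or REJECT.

start: ε-closure({0}) = {0}
'e' @ 1: {1,2,3,4,6,8}
'a' @ 2: {3,4,5,6,8}
'e' @ 3: {9,10}
'b' @ 4: {}  — state set empty
rest 'dcdbd' ignored (set empty)
final: {}; accept 7 not in set

Answer: REJECT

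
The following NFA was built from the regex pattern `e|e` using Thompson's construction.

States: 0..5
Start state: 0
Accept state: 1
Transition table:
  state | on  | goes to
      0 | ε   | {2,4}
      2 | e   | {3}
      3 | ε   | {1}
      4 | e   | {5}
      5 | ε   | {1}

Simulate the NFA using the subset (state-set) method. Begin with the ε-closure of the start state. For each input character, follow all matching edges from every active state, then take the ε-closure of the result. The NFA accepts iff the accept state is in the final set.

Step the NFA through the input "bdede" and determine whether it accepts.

initial (ε-close {0}): {0,2,4}
'b' @ 1: {}  — dead — no transitions
rest 'dede' ignored (set empty)
after full input: {}  (accept=1 not in)

Answer: REJECT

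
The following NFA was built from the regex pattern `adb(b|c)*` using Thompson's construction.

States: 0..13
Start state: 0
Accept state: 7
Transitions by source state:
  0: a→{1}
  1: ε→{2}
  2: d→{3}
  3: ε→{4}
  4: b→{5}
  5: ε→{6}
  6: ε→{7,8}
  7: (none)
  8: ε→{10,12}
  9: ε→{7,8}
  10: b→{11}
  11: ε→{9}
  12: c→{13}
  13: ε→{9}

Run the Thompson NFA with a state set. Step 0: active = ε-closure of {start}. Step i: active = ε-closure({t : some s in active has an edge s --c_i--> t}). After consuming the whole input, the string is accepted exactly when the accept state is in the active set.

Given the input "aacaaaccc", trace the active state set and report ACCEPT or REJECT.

initial (ε-close {0}): {0}
'a' @ 1: {1,2}
'a' @ 2: {}  — no active states
rest 'caaaccc' ignored (set empty)
final: {}; accept 7 not in set

Answer: REJECT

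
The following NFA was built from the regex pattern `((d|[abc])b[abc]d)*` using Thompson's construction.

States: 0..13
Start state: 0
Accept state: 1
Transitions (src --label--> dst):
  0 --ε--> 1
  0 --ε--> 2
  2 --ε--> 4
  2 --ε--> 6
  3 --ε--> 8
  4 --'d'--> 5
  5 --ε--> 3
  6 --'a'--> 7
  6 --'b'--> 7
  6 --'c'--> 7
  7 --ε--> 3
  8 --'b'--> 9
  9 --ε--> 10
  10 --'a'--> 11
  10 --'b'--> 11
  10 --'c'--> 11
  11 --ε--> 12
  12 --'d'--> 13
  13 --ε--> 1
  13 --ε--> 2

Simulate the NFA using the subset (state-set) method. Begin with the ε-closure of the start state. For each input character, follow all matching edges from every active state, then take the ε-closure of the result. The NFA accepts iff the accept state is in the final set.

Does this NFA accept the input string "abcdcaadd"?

Answer: REJECT

Derivation:
S₀ = ε-closure({0}) = {0,1,2,4,6}
'a' @ 1: {3,7,8}
'b' @ 2: {9,10}
'c' @ 3: {11,12}
'd' @ 4: {1,2,4,6,13}  [accepting]
'c' @ 5: {3,7,8}
'a' @ 6: {}  — state set empty
rest 'add' ignored (set empty)
after full input: {}  (accept=1 not in)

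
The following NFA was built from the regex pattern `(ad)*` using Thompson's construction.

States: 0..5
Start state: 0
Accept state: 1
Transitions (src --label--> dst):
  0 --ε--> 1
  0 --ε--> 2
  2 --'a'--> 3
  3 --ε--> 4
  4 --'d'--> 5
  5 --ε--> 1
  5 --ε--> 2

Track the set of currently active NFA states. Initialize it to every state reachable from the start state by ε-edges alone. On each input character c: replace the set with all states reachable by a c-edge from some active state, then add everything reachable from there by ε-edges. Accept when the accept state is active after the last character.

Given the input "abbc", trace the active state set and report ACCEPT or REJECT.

start: ε-closure({0}) = {0,1,2}
'a' @ 1: {3,4}
'b' @ 2: {}  — dead — no transitions
rest 'bc' ignored (set empty)
end set {} — state 1 not in

Answer: REJECT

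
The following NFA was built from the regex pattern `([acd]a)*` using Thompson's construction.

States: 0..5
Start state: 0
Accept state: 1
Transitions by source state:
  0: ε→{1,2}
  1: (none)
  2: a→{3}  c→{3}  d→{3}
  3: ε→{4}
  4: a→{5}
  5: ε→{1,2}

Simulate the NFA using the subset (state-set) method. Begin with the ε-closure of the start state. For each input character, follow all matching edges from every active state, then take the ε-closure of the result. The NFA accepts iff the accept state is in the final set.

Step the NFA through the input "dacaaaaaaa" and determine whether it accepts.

S₀ = ε-closure({0}) = {0,1,2}
'd' @ 1: {3,4}
'a' @ 2: {1,2,5}  (accept∈set)
'c' @ 3: {3,4}
'a' @ 4: {1,2,5}  (accept∈set)
'a' @ 5: {3,4}
'a' @ 6: {1,2,5}  (accept∈set)
'a' @ 7: {3,4}
'a' @ 8: {1,2,5}  (accept∈set)
'a' @ 9: {3,4}
'a' @ 10: {1,2,5}  (accept∈set)
end set {1,2,5} — state 1 in

Answer: ACCEPT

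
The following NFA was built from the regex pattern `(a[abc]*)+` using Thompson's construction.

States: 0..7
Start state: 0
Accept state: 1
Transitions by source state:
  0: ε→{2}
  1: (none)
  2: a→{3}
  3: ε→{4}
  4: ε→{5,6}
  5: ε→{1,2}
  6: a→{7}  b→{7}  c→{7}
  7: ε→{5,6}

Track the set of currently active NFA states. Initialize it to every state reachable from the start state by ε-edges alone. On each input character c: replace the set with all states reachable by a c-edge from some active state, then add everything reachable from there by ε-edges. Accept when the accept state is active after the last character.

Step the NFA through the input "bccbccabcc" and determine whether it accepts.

Answer: REJECT

Derivation:
S₀ = ε-closure({0}) = {0,2}
'b' @ 1: {}  — state set empty
rest 'ccbccabcc' ignored (set empty)
final: {}; accept 1 not in set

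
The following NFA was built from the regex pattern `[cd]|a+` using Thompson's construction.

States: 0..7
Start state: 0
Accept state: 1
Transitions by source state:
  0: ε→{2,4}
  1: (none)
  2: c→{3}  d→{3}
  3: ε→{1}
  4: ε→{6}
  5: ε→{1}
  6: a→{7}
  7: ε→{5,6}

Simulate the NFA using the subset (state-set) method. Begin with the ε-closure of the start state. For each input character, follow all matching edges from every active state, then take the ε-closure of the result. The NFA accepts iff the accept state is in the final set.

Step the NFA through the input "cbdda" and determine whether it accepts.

S₀ = ε-closure({0}) = {0,2,4,6}
'c' @ 1: {1,3}  ✓accept
'b' @ 2: {}  — state set empty
rest 'dda' ignored (set empty)
end set {} — state 1 not in

Answer: REJECT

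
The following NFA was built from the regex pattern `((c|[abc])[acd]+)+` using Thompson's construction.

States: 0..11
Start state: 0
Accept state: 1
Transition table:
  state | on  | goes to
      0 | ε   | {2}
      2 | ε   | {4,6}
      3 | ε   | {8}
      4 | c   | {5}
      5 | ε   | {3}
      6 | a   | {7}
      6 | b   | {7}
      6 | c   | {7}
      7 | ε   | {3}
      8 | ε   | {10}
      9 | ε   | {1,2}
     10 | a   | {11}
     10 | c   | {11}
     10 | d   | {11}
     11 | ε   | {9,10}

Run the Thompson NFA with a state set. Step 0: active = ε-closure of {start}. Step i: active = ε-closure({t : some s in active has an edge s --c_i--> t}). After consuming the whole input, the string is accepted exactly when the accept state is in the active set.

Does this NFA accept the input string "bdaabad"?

S₀ = ε-closure({0}) = {0,2,4,6}
'b' @ 1: {3,7,8,10}
'd' @ 2: {1,2,4,6,9,10,11}  (accept∈set)
'a' @ 3: {1,2,3,4,6,7,8,9,10,11}  (accept∈set)
'a' @ 4: {1,2,3,4,6,7,8,9,10,11}  (accept∈set)
'b' @ 5: {3,7,8,10}
'a' @ 6: {1,2,4,6,9,10,11}  (accept∈set)
'd' @ 7: {1,2,4,6,9,10,11}  (accept∈set)
final: {1,2,4,6,9,10,11}; accept 1 in set

Answer: ACCEPT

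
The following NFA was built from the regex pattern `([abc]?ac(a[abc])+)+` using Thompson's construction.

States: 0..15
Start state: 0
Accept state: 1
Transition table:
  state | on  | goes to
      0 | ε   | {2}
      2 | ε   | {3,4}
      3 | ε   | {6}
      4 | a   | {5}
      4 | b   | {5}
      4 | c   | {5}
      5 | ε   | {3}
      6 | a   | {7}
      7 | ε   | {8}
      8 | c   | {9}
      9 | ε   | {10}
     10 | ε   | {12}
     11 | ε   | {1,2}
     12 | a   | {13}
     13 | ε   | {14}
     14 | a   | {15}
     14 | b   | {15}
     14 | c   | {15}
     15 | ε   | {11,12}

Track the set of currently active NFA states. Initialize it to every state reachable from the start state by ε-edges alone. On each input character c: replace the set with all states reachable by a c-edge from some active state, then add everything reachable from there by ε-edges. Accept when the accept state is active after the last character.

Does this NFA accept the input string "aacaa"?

initial (ε-close {0}): {0,2,3,4,6}
'a' @ 1: {3,5,6,7,8}
'a' @ 2: {7,8}
'c' @ 3: {9,10,12}
'a' @ 4: {13,14}
'a' @ 5: {1,2,3,4,6,11,12,15}  ✓accept
final: {1,2,3,4,6,11,12,15}; accept 1 in set

Answer: ACCEPT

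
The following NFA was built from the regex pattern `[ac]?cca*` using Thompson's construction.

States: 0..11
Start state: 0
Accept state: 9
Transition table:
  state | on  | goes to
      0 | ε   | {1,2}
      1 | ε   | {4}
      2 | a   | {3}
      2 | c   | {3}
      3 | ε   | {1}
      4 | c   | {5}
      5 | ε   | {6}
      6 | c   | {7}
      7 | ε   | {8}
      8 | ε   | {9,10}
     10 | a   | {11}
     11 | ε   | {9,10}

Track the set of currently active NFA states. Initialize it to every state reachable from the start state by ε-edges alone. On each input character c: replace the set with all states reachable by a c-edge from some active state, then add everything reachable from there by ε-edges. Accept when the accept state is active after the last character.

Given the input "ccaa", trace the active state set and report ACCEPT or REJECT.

Answer: ACCEPT

Steps:
S₀ = ε-closure({0}) = {0,1,2,4}
'c' @ 1: {1,3,4,5,6}
'c' @ 2: {5,6,7,8,9,10}  [accepting]
'a' @ 3: {9,10,11}  [accepting]
'a' @ 4: {9,10,11}  [accepting]
end set {9,10,11} — state 9 in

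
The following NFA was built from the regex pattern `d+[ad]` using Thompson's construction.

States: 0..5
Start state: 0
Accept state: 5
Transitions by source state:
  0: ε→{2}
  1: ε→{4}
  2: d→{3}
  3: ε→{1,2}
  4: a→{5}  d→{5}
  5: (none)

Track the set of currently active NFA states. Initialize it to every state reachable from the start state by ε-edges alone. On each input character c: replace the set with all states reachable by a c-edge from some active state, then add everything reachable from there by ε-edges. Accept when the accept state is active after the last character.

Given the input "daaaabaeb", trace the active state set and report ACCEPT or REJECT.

Answer: REJECT

Steps:
S₀ = ε-closure({0}) = {0,2}
'd' @ 1: {1,2,3,4}
'a' @ 2: {5}  [accepting]
'a' @ 3: {}  — no active states
rest 'aabaeb' ignored (set empty)
end set {} — state 5 not in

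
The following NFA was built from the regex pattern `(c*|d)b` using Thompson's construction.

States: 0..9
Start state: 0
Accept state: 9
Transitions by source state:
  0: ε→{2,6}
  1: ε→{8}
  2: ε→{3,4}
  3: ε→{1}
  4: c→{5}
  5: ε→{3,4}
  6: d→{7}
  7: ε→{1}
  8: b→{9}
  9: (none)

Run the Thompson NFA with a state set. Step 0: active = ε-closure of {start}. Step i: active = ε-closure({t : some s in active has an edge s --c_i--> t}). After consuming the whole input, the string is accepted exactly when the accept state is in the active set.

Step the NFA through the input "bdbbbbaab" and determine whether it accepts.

Answer: REJECT

Derivation:
S₀ = ε-closure({0}) = {0,1,2,3,4,6,8}
'b' @ 1: {9}  (accept∈set)
'd' @ 2: {}  — dead — no transitions
rest 'bbbbaab' ignored (set empty)
final: {}; accept 9 not in set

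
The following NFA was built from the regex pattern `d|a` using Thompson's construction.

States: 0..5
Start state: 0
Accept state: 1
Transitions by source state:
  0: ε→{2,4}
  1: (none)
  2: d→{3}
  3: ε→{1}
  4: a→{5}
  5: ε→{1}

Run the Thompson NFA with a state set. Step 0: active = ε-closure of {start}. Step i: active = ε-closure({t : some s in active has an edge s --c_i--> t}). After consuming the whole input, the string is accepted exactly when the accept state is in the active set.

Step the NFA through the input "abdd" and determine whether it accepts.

initial (ε-close {0}): {0,2,4}
'a' @ 1: {1,5}  (accept∈set)
'b' @ 2: {}  — state set empty
rest 'dd' ignored (set empty)
after full input: {}  (accept=1 not in)

Answer: REJECT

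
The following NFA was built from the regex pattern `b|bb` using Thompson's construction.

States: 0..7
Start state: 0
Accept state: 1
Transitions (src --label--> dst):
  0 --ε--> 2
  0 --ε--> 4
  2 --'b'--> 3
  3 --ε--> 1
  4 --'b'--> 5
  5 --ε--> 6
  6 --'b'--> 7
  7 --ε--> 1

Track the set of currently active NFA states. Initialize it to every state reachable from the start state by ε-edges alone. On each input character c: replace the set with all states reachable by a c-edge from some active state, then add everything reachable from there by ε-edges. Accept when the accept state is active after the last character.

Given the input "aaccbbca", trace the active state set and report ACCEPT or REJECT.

Answer: REJECT

Derivation:
start: ε-closure({0}) = {0,2,4}
'a' @ 1: {}  — state set empty
rest 'accbbca' ignored (set empty)
final: {}; accept 1 not in set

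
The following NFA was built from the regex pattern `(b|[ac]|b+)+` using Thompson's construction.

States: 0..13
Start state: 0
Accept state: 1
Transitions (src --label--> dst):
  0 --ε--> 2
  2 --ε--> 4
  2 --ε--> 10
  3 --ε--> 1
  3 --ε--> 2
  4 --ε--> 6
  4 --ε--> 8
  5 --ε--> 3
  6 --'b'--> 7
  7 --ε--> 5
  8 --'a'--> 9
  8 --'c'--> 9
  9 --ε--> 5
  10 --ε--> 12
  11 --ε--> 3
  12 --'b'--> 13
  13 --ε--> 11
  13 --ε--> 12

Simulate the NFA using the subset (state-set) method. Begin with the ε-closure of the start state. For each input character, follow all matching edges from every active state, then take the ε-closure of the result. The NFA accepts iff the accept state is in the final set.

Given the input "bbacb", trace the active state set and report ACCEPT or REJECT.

initial (ε-close {0}): {0,2,4,6,8,10,12}
'b' @ 1: {1,2,3,4,5,6,7,8,10,11,12,13}  [accepting]
'b' @ 2: {1,2,3,4,5,6,7,8,10,11,12,13}  [accepting]
'a' @ 3: {1,2,3,4,5,6,8,9,10,12}  [accepting]
'c' @ 4: {1,2,3,4,5,6,8,9,10,12}  [accepting]
'b' @ 5: {1,2,3,4,5,6,7,8,10,11,12,13}  [accepting]
after full input: {1,2,3,4,5,6,7,8,10,11,12,13}  (accept=1 in)

Answer: ACCEPT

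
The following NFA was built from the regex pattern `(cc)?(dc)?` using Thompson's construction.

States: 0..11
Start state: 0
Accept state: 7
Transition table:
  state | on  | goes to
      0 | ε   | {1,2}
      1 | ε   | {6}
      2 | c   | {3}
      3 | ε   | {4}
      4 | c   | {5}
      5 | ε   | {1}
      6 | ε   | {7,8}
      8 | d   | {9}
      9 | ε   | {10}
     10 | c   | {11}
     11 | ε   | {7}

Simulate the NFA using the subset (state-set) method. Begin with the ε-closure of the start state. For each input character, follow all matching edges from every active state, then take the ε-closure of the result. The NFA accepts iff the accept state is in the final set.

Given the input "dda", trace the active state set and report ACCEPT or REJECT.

initial (ε-close {0}): {0,1,2,6,7,8}
'd' @ 1: {9,10}
'd' @ 2: {}  — dead — no transitions
rest 'a' ignored (set empty)
final: {}; accept 7 not in set

Answer: REJECT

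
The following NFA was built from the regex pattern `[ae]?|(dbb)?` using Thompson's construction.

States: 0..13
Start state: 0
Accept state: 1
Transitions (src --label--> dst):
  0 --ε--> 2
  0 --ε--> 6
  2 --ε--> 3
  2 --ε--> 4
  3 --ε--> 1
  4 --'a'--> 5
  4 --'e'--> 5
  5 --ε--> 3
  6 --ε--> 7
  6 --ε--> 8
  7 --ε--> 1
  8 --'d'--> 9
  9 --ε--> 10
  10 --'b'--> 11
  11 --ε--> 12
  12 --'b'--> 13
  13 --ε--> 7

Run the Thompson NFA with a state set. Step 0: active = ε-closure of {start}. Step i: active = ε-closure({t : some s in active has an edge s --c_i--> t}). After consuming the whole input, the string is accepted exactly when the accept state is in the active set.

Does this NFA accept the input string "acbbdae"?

Answer: REJECT

Trace:
S₀ = ε-closure({0}) = {0,1,2,3,4,6,7,8}
'a' @ 1: {1,3,5}  (accept∈set)
'c' @ 2: {}  — dead — no transitions
rest 'bbdae' ignored (set empty)
final: {}; accept 1 not in set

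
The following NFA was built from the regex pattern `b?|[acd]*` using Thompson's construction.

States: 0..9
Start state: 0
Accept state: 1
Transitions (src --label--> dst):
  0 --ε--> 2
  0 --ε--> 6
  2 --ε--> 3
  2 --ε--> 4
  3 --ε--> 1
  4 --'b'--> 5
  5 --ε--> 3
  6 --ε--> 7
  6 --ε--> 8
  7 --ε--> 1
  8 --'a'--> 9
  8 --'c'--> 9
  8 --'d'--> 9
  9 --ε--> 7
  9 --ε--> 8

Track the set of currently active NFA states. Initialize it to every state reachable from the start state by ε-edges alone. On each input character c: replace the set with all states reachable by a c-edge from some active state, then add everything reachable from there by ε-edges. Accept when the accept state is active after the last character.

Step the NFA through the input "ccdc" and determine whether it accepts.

initial (ε-close {0}): {0,1,2,3,4,6,7,8}
'c' @ 1: {1,7,8,9}  [accepting]
'c' @ 2: {1,7,8,9}  [accepting]
'd' @ 3: {1,7,8,9}  [accepting]
'c' @ 4: {1,7,8,9}  [accepting]
final: {1,7,8,9}; accept 1 in set

Answer: ACCEPT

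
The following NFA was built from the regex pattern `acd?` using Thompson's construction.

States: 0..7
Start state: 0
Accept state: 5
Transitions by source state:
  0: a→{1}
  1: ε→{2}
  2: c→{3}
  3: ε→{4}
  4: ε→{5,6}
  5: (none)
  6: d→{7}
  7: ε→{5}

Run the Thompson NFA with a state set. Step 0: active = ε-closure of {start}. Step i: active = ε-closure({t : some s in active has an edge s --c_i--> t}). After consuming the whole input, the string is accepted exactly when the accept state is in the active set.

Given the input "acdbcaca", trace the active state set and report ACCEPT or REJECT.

Answer: REJECT

Derivation:
S₀ = ε-closure({0}) = {0}
'a' @ 1: {1,2}
'c' @ 2: {3,4,5,6}  [accepting]
'd' @ 3: {5,7}  [accepting]
'b' @ 4: {}  — no active states
rest 'caca' ignored (set empty)
end set {} — state 5 not in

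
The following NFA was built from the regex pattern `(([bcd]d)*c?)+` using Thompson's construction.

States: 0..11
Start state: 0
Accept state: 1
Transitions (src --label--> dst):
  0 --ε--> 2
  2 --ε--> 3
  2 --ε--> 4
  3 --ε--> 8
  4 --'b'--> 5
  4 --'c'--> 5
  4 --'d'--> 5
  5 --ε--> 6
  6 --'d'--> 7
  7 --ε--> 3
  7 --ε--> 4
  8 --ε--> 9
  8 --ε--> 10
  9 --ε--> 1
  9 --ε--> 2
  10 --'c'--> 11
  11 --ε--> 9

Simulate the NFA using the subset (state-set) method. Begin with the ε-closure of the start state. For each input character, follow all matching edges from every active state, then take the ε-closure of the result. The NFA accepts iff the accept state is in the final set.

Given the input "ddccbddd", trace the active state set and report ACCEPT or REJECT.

initial (ε-close {0}): {0,1,2,3,4,8,9,10}
'd' @ 1: {5,6}
'd' @ 2: {1,2,3,4,7,8,9,10}  ✓accept
'c' @ 3: {1,2,3,4,5,6,8,9,10,11}  ✓accept
'c' @ 4: {1,2,3,4,5,6,8,9,10,11}  ✓accept
'b' @ 5: {5,6}
'd' @ 6: {1,2,3,4,7,8,9,10}  ✓accept
'd' @ 7: {5,6}
'd' @ 8: {1,2,3,4,7,8,9,10}  ✓accept
after full input: {1,2,3,4,7,8,9,10}  (accept=1 in)

Answer: ACCEPT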